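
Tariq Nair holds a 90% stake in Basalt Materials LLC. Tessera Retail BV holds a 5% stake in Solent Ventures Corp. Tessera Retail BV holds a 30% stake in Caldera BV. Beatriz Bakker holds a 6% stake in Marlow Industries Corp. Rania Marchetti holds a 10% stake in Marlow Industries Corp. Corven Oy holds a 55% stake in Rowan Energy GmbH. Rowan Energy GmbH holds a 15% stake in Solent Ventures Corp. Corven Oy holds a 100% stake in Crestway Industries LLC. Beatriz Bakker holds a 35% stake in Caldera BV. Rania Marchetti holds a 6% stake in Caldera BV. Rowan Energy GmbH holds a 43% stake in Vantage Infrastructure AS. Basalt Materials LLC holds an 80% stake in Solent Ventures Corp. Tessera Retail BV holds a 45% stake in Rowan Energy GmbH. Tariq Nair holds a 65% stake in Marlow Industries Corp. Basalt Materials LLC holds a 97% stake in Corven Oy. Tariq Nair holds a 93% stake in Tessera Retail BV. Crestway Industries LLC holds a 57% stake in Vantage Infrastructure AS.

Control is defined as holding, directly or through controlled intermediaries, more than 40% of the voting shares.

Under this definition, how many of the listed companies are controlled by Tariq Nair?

Tariq holds 90% of Basalt, so Tariq controls Basalt.
Tariq holds 65% of Marlow, so Tariq controls Marlow.
Basalt holds 97% of Corven, so Tariq controls Corven.
Tariq holds 93% of Tessera, so Tariq controls Tessera.
Corven and Tessera together hold 55% + 45% = 100% of Rowan, so Tariq controls Rowan.
Tessera and Basalt and Rowan together hold 5% + 80% + 15% = 100% of Solent, so Tariq controls Solent.
Corven holds 100% of Crestway, so Tariq controls Crestway.
Crestway and Rowan together hold 57% + 43% = 100% of Vantage, so Tariq controls Vantage.
No other company's threshold is met.
Tariq controls 8 companies.

8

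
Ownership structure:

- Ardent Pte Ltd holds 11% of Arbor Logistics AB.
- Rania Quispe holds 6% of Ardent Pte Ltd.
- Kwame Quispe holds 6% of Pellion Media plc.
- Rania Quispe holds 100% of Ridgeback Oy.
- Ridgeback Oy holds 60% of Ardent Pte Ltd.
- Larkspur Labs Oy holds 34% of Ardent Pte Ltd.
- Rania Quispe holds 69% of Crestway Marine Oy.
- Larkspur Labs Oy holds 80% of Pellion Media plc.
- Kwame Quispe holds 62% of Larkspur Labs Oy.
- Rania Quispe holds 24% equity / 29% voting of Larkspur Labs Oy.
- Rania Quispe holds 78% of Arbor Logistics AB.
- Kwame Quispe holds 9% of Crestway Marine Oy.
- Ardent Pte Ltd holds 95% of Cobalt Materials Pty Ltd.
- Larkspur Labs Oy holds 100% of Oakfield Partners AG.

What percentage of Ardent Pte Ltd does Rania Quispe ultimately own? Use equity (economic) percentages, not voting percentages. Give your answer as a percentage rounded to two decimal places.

Rania reaches Ardent along 3 paths.
Via Ridgeback: 100% × 60% = 60%.
Direct stake: 6% = 6%.
Via Larkspur: 24% × 34% = 8.16%.
Total: 60% + 6% + 8.16% = 74.16%.

74.16%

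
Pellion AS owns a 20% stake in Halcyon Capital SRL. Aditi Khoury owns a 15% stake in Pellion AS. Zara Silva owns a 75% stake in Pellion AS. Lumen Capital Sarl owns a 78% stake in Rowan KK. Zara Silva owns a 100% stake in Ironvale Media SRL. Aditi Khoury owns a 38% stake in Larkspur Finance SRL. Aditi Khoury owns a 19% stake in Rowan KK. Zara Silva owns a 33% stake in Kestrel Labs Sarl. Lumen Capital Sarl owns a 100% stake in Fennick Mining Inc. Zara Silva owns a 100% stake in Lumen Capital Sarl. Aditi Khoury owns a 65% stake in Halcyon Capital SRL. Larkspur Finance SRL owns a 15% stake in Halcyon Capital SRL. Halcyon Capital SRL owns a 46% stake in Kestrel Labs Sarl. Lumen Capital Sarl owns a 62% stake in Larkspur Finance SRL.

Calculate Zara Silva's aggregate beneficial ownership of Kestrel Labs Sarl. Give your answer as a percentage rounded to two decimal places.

44.18%

Zara reaches Kestrel along 3 paths.
Direct stake: 33% = 33%.
Via Pellion → Halcyon: 75% × 20% × 46% = 6.9%.
Via Lumen → Larkspur → Halcyon: 100% × 62% × 15% × 46% = 4.278%.
Total: 33% + 6.9% + 4.278% = 44.178%.
Rounded: 44.18%.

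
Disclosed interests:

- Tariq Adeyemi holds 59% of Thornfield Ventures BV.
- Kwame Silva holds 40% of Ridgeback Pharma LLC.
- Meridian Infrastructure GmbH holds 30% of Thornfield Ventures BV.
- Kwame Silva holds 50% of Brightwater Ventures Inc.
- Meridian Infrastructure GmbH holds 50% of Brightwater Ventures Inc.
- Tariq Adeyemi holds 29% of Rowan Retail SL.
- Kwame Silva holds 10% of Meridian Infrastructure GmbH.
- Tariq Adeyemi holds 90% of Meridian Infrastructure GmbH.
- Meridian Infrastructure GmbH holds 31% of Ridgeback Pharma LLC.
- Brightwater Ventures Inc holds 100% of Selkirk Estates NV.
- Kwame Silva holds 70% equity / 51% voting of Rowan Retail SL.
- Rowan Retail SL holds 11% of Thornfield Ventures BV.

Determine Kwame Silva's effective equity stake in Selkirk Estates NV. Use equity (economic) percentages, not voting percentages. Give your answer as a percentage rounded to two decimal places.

55.00%

Kwame reaches Selkirk along 2 paths.
Via Brightwater: 50% × 100% = 50%.
Via Meridian → Brightwater: 10% × 50% × 100% = 5%.
Total: 50% + 5% = 55%.
Rounded: 55.00%.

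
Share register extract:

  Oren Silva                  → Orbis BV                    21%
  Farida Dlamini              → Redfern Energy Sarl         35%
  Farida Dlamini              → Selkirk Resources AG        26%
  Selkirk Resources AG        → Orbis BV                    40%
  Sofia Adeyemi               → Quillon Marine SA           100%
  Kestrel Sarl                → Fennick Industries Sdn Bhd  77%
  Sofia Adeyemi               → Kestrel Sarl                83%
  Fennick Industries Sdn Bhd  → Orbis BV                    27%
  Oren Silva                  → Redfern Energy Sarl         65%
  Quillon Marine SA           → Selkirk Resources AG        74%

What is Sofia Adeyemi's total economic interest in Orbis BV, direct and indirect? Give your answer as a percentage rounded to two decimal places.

Sofia reaches Orbis along 2 paths.
Via Quillon → Selkirk: 100% × 74% × 40% = 29.6%.
Via Kestrel → Fennick: 83% × 77% × 27% = 17.2557%.
Total: 29.6% + 17.2557% = 46.8557%.
Rounded: 46.86%.

46.86%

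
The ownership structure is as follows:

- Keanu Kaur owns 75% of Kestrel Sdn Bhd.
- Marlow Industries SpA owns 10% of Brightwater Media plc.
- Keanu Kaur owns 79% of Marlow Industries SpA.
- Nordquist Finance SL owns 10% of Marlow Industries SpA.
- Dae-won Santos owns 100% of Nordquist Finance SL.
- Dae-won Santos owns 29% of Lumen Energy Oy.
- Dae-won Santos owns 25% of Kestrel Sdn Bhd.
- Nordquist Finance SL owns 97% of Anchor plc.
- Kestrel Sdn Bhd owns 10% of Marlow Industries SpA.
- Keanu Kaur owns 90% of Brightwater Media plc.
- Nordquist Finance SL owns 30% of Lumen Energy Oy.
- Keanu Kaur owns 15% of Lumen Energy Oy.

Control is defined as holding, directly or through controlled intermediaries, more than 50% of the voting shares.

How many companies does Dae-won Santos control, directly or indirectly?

3

Dae-won holds 100% of Nordquist, so Dae-won controls Nordquist.
Nordquist and Dae-won together hold 30% + 29% = 59% of Lumen, so Dae-won controls Lumen.
Nordquist holds 97% of Anchor, so Dae-won controls Anchor.
No other company's threshold is met.
Dae-won controls 3 companies.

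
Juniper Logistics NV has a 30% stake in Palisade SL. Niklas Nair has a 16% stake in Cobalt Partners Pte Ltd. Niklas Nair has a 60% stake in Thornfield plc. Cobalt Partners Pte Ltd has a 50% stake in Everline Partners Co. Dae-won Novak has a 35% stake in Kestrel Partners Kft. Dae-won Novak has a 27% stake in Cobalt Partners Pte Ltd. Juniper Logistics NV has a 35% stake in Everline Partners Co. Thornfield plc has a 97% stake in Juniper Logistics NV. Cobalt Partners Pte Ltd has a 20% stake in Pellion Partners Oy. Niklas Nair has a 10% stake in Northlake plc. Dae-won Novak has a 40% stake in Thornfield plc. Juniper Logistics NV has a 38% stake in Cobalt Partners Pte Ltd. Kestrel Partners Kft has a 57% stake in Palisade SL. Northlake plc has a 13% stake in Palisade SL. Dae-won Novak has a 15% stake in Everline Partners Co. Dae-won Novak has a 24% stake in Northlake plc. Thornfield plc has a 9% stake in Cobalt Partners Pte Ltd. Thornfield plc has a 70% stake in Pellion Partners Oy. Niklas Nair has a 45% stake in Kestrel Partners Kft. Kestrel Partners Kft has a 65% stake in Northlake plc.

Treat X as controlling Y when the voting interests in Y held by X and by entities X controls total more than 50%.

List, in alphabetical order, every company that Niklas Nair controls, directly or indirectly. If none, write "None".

Cobalt Partners Pte Ltd, Everline Partners Co, Juniper Logistics NV, Pellion Partners Oy, Thornfield plc

Niklas holds 60% of Thornfield, so Niklas controls Thornfield.
Thornfield holds 97% of Juniper, so Niklas controls Juniper.
Thornfield and Juniper and Niklas together hold 9% + 38% + 16% = 63% of Cobalt, so Niklas controls Cobalt.
Cobalt and Thornfield together hold 20% + 70% = 90% of Pellion, so Niklas controls Pellion.
Cobalt and Juniper together hold 50% + 35% = 85% of Everline, so Niklas controls Everline.
No other company's threshold is met.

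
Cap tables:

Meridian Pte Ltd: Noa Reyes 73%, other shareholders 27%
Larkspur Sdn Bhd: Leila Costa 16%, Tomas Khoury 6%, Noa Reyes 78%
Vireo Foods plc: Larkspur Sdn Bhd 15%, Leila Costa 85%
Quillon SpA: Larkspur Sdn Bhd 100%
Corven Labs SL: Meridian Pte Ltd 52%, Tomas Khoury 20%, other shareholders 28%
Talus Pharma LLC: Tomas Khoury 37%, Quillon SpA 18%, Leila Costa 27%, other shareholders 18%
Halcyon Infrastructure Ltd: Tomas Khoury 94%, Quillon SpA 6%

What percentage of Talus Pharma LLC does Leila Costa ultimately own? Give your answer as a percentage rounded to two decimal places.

29.88%

Leila reaches Talus along 2 paths.
Via Larkspur → Quillon: 16% × 100% × 18% = 2.88%.
Direct stake: 27% = 27%.
Total: 2.88% + 27% = 29.88%.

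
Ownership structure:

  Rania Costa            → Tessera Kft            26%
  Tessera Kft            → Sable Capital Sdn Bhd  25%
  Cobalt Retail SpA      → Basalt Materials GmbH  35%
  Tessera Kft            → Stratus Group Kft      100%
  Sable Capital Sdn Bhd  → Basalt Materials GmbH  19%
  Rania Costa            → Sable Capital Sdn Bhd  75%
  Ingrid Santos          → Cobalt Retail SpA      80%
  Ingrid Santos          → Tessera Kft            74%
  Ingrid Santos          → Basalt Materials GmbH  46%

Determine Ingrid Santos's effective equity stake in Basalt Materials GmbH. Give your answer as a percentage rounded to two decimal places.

Ingrid reaches Basalt along 3 paths.
Direct stake: 46% = 46%.
Via Cobalt: 80% × 35% = 28%.
Via Tessera → Sable: 74% × 25% × 19% = 3.515%.
Total: 46% + 28% + 3.515% = 77.515%.
Rounded: 77.52%.

77.52%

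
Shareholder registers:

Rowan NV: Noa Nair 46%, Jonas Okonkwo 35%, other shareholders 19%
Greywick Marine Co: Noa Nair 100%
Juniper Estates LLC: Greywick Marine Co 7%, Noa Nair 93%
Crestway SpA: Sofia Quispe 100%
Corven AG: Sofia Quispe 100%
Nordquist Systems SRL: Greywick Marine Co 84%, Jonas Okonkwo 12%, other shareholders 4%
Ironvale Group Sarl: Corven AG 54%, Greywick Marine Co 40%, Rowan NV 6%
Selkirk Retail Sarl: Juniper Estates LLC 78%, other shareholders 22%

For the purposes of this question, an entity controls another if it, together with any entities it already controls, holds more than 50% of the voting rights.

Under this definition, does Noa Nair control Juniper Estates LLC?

Noa holds 100% of Greywick, so Noa controls Greywick.
Greywick and Noa together hold 7% + 93% = 100% of Juniper, so Noa controls Juniper.

Yes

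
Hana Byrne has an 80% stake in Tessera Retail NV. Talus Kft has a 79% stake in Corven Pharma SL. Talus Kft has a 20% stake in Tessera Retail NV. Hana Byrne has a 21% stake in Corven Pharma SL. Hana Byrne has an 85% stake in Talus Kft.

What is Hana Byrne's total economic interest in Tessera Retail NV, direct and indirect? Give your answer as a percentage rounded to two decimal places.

Hana reaches Tessera along 2 paths.
Direct stake: 80% = 80%.
Via Talus: 85% × 20% = 17%.
Total: 80% + 17% = 97%.
Rounded: 97.00%.

97.00%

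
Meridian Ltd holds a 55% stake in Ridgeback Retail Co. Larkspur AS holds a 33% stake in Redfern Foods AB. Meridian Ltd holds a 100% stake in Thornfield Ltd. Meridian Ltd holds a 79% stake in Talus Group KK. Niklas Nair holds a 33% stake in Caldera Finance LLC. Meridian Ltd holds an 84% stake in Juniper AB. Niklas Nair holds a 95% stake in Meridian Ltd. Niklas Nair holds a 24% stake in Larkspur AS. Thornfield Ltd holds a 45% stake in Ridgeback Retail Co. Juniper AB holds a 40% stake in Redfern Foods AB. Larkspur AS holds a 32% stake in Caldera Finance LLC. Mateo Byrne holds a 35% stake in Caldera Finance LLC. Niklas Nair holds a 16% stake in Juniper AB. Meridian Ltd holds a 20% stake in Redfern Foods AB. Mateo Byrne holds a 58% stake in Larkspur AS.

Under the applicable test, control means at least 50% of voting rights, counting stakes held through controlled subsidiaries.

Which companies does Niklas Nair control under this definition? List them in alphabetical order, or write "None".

Niklas holds 95% of Meridian, so Niklas controls Meridian.
Meridian holds 100% of Thornfield, so Niklas controls Thornfield.
Thornfield and Meridian together hold 45% + 55% = 100% of Ridgeback, so Niklas controls Ridgeback.
Meridian holds 79% of Talus, so Niklas controls Talus.
Niklas and Meridian together hold 16% + 84% = 100% of Juniper, so Niklas controls Juniper.
Meridian and Juniper together hold 20% + 40% = 60% of Redfern, so Niklas controls Redfern.
No other company's threshold is met.

Juniper AB, Meridian Ltd, Redfern Foods AB, Ridgeback Retail Co, Talus Group KK, Thornfield Ltd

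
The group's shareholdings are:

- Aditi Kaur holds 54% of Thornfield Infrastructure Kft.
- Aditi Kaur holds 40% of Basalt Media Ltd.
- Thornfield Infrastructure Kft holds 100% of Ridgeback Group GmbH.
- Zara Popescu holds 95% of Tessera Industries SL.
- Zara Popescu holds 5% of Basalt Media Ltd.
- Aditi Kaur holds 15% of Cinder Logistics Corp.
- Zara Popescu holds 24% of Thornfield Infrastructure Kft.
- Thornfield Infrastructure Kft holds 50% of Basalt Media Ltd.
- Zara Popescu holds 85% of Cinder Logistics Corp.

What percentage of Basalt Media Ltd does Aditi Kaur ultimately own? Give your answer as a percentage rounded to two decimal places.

67.00%

Aditi reaches Basalt along 2 paths.
Via Thornfield: 54% × 50% = 27%.
Direct stake: 40% = 40%.
Total: 27% + 40% = 67%.
Rounded: 67.00%.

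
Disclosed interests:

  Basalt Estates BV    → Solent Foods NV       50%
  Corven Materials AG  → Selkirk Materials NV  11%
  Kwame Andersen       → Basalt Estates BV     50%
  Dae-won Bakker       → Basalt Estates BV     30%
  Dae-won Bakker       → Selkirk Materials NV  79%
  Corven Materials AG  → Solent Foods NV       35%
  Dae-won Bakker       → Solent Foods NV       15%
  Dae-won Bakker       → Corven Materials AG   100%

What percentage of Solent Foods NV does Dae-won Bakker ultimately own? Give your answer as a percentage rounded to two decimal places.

65.00%

Dae-won reaches Solent along 3 paths.
Direct stake: 15% = 15%.
Via Corven: 100% × 35% = 35%.
Via Basalt: 30% × 50% = 15%.
Total: 15% + 35% + 15% = 65%.
Rounded: 65.00%.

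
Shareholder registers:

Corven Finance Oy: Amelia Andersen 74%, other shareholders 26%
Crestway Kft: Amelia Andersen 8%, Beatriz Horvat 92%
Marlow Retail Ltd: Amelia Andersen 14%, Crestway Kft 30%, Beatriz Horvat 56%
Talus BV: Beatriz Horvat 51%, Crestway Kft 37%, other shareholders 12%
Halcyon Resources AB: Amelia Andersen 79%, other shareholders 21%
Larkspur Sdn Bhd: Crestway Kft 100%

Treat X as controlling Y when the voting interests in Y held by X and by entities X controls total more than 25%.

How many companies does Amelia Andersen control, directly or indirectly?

2

Amelia holds 74% of Corven, so Amelia controls Corven.
Amelia holds 79% of Halcyon, so Amelia controls Halcyon.
No other company's threshold is met.
Amelia controls 2 companies.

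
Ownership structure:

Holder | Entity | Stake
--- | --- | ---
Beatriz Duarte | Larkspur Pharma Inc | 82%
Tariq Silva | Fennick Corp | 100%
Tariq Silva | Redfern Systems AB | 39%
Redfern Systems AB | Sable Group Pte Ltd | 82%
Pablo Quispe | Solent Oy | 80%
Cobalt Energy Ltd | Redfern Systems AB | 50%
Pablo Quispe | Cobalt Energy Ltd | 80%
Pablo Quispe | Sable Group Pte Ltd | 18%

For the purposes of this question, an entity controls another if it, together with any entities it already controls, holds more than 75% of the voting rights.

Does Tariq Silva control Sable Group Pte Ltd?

Tariq holds 100% of Fennick, so Tariq controls Fennick.
Neither Tariq nor any entity Tariq controls holds any voting interest in Sable.
So Tariq does not control Sable.

No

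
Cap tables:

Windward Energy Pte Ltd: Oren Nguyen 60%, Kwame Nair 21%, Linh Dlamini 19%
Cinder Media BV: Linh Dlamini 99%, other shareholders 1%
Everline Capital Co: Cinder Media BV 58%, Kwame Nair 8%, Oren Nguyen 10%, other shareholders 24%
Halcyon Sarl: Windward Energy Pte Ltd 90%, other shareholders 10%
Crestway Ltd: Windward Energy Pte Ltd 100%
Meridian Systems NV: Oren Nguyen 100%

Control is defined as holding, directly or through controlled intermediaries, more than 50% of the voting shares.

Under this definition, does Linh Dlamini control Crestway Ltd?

Linh holds 99% of Cinder, so Linh controls Cinder.
Cinder holds 58% of Everline, so Linh controls Everline.
Neither Linh nor any entity Linh controls holds any voting interest in Crestway.
So Linh does not control Crestway.

No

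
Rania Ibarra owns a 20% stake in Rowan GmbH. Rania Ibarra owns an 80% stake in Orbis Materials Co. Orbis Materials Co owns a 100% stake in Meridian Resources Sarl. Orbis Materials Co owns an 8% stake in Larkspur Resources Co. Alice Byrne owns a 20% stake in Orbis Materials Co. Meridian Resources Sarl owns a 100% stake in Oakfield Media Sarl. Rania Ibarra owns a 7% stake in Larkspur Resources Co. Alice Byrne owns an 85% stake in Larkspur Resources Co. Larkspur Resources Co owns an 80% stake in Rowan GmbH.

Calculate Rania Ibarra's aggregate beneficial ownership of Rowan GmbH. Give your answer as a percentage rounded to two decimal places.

Rania reaches Rowan along 3 paths.
Direct stake: 20% = 20%.
Via Orbis → Larkspur: 80% × 8% × 80% = 5.12%.
Via Larkspur: 7% × 80% = 5.6%.
Total: 20% + 5.12% + 5.6% = 30.72%.

30.72%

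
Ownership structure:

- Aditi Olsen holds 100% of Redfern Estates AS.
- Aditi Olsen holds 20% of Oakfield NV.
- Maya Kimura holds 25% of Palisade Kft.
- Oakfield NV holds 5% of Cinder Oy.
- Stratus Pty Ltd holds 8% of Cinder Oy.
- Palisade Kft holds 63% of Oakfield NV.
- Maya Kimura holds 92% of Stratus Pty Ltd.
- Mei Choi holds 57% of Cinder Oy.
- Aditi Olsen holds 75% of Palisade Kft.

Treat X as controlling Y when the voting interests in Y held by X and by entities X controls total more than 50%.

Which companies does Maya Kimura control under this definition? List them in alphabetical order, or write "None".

Stratus Pty Ltd

Maya holds 92% of Stratus, so Maya controls Stratus.
No other company's threshold is met.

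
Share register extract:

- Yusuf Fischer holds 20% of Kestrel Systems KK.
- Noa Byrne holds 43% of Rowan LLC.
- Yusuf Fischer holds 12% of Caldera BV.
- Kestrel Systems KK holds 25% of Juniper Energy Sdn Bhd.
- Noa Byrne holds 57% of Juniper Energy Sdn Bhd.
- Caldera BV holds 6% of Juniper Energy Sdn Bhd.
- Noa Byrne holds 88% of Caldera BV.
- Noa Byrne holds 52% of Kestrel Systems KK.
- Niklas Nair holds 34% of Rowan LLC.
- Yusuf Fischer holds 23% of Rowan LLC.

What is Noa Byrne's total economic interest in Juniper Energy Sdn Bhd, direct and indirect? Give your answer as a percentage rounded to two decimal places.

Noa reaches Juniper along 3 paths.
Direct stake: 57% = 57%.
Via Kestrel: 52% × 25% = 13%.
Via Caldera: 88% × 6% = 5.28%.
Total: 57% + 13% + 5.28% = 75.28%.

75.28%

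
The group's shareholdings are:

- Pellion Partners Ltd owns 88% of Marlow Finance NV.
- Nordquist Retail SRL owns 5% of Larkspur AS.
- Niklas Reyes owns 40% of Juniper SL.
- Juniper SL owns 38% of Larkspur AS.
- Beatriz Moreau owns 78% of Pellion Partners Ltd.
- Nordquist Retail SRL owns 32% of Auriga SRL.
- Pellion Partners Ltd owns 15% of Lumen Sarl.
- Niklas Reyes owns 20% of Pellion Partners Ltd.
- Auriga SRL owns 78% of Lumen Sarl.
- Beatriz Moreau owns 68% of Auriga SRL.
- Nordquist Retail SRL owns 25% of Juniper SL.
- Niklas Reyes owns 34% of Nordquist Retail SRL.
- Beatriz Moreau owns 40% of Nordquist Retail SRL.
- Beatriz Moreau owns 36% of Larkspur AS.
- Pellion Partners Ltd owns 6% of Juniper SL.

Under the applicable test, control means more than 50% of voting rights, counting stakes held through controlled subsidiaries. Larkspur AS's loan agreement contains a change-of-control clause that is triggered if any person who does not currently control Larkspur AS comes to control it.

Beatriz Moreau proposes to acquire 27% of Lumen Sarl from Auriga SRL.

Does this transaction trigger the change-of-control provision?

The purchase adds only to Beatriz's holdings (Auriga's stake shrinks), so Beatriz is the only person who could newly come to control Larkspur.
Beatriz holds 78% of Pellion, so Beatriz controls Pellion.
Beatriz holds 68% of Auriga, so Beatriz controls Auriga.
Pellion and Auriga together hold 15% + 78% = 93% of Lumen, so Beatriz controls Lumen.
Pellion holds 88% of Marlow, so Beatriz controls Marlow.
In Larkspur, Beatriz's side holds only 36%, not > 50%.
So before the transaction, Beatriz does not control Larkspur.
After the purchase, Beatriz holds 27% of Lumen directly, and Auriga's stake falls to 51%.
Pellion and Auriga and Beatriz together hold 15% + 51% + 27% = 93% of Lumen, so Beatriz controls Lumen.
After the transaction, Beatriz's side holds 36% of Larkspur, not > 50%, so Beatriz still does not control Larkspur.
No new person acquires control, so the clause is not triggered.

No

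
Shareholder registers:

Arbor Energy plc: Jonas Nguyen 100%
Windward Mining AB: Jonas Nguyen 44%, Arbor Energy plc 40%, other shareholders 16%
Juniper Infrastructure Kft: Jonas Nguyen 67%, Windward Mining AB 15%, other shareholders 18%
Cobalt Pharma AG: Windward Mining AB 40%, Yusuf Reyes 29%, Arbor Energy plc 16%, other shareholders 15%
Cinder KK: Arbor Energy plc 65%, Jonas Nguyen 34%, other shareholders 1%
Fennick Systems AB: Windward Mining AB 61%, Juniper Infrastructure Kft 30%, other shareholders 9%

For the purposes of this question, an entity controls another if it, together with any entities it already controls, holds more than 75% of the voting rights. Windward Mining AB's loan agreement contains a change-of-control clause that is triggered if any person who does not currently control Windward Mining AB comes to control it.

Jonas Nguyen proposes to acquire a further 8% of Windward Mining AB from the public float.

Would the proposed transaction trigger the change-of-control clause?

The purchase changes only Jonas's holdings, so Jonas is the only person who could newly come to control Windward.
Jonas holds 100% of Arbor, so Jonas controls Arbor.
Jonas and Arbor together hold 44% + 40% = 84% of Windward, so Jonas controls Windward.
So Jonas already controls Windward before the transaction.
After the purchase, Jonas's direct stake in Windward rises to 44% + 8% = 52%.
Jonas controlled Windward already, so this is not a new person acquiring control; every other person's position is unchanged or reduced.
No new person acquires control, so the clause is not triggered.

No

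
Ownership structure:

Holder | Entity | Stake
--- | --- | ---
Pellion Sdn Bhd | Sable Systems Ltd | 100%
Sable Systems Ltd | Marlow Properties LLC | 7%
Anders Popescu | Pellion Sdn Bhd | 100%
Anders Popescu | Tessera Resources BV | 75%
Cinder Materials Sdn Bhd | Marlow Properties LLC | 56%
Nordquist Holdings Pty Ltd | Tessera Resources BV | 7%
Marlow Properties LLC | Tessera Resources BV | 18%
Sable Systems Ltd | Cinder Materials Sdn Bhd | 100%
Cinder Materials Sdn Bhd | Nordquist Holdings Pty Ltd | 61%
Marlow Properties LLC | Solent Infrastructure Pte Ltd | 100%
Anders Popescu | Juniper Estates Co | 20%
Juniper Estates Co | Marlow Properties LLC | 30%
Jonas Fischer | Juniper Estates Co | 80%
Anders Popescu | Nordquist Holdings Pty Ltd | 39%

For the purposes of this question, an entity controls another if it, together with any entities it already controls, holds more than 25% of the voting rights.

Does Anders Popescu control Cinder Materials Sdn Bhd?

Anders holds 100% of Pellion, so Anders controls Pellion.
Pellion holds 100% of Sable, so Anders controls Sable.
Sable holds 100% of Cinder, so Anders controls Cinder.

Yes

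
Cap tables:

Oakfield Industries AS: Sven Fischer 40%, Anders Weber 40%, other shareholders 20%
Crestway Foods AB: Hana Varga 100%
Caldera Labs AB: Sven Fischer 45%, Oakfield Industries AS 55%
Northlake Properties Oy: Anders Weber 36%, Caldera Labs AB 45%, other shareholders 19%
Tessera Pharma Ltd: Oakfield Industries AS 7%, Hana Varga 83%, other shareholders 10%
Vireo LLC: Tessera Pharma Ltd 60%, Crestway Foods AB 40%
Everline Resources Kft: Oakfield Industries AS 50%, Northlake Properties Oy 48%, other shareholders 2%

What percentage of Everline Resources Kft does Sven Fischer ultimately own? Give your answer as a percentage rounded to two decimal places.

Sven reaches Everline along 3 paths.
Via Oakfield: 40% × 50% = 20%.
Via Caldera → Northlake: 45% × 45% × 48% = 9.72%.
Via Oakfield → Caldera → Northlake: 40% × 55% × 45% × 48% = 4.752%.
Total: 20% + 9.72% + 4.752% = 34.472%.
Rounded: 34.47%.

34.47%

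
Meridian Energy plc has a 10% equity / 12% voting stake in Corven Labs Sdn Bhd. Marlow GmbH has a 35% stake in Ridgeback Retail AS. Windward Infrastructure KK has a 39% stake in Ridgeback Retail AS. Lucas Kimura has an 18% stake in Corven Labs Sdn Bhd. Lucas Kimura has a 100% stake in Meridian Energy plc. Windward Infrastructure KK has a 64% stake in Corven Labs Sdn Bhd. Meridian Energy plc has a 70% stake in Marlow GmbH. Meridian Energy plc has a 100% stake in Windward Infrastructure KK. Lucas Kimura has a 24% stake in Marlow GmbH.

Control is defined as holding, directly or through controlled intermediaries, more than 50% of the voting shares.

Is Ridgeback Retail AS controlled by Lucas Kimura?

Yes

Lucas holds 100% of Meridian, so Lucas controls Meridian.
Meridian holds 100% of Windward, so Lucas controls Windward.
Meridian and Lucas together hold 70% + 24% = 94% of Marlow, so Lucas controls Marlow.
Marlow and Windward together hold 35% + 39% = 74% of Ridgeback, so Lucas controls Ridgeback.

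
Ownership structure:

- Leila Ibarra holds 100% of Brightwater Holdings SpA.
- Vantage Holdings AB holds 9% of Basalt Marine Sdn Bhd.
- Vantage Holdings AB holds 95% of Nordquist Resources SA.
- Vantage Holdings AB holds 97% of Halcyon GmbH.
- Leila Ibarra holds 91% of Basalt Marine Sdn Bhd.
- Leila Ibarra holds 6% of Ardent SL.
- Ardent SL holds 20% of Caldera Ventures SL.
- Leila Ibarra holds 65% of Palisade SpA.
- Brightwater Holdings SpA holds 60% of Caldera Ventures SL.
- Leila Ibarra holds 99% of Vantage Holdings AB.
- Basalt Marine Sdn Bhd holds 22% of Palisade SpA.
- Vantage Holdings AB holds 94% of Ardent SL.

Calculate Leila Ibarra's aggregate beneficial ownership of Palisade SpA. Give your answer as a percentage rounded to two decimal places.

86.98%

Leila reaches Palisade along 3 paths.
Via Basalt: 91% × 22% = 20.02%.
Via Vantage → Basalt: 99% × 9% × 22% = 1.9602%.
Direct stake: 65% = 65%.
Total: 20.02% + 1.9602% + 65% = 86.9802%.
Rounded: 86.98%.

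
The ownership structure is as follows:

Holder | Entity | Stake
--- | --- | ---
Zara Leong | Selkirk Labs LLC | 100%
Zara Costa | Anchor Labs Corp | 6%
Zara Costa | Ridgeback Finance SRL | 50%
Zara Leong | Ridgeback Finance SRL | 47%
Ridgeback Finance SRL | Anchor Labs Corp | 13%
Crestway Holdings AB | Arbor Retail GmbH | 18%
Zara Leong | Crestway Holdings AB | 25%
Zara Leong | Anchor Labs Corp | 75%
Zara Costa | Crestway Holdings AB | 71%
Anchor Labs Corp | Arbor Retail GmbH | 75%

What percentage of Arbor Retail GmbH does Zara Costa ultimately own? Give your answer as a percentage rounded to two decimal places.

Zara Costa reaches Arbor along 3 paths.
Via Ridgeback → Anchor: 50% × 13% × 75% = 4.875%.
Via Anchor: 6% × 75% = 4.5%.
Via Crestway: 71% × 18% = 12.78%.
Total: 4.875% + 4.5% + 12.78% = 22.155%.
Rounded: 22.16%.

22.16%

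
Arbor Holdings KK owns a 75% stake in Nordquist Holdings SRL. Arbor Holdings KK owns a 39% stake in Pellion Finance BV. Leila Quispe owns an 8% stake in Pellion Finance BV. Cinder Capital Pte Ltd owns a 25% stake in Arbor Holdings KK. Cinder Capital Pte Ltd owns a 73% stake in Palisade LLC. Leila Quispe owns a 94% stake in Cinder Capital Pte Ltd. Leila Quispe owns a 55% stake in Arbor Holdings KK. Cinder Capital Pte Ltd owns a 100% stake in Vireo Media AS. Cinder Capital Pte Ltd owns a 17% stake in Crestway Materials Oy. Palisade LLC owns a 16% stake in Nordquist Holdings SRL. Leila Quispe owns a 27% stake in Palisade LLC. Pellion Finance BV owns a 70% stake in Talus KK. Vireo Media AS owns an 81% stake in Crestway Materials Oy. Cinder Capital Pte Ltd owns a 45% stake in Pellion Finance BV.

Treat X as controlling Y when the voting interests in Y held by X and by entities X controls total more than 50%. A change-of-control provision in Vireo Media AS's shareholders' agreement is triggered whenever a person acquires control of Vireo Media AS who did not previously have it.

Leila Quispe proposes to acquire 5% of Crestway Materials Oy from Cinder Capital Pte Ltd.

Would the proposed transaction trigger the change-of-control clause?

The purchase adds only to Leila's holdings (Cinder's stake shrinks), so Leila is the only person who could newly come to control Vireo.
Leila holds 94% of Cinder, so Leila controls Cinder.
Cinder holds 100% of Vireo, so Leila controls Vireo.
So Leila already controls Vireo before the transaction.
After the purchase, Leila holds 5% of Crestway directly, and Cinder's stake falls to 12%.
Leila controlled Vireo already, so this is not a new person acquiring control; every other person's position is unchanged or reduced.
No new person acquires control, so the clause is not triggered.

No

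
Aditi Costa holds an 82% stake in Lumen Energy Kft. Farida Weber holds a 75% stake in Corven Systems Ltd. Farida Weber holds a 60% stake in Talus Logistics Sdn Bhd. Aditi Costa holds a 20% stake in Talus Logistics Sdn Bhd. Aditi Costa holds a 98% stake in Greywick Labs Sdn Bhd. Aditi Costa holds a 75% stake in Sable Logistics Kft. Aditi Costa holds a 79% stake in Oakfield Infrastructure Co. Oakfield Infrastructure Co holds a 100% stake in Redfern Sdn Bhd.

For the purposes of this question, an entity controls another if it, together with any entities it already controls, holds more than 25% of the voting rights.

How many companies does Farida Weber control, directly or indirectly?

Farida holds 75% of Corven, so Farida controls Corven.
Farida holds 60% of Talus, so Farida controls Talus.
No other company's threshold is met.
Farida controls 2 companies.

2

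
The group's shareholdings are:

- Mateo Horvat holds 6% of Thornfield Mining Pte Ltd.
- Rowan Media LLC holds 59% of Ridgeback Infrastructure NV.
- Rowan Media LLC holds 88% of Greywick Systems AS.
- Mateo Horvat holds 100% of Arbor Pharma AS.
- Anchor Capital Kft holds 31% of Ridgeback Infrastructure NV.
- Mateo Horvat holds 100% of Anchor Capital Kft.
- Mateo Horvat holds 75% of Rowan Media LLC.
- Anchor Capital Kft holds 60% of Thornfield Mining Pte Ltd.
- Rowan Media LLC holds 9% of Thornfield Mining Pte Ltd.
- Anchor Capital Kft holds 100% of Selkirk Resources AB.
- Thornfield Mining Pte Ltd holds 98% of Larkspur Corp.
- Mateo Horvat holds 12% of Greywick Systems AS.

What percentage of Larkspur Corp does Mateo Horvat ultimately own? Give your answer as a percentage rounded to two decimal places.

71.30%

Mateo reaches Larkspur along 3 paths.
Via Rowan → Thornfield: 75% × 9% × 98% = 6.615%.
Via Thornfield: 6% × 98% = 5.88%.
Via Anchor → Thornfield: 100% × 60% × 98% = 58.8%.
Total: 6.615% + 5.88% + 58.8% = 71.295%.
Rounded: 71.30%.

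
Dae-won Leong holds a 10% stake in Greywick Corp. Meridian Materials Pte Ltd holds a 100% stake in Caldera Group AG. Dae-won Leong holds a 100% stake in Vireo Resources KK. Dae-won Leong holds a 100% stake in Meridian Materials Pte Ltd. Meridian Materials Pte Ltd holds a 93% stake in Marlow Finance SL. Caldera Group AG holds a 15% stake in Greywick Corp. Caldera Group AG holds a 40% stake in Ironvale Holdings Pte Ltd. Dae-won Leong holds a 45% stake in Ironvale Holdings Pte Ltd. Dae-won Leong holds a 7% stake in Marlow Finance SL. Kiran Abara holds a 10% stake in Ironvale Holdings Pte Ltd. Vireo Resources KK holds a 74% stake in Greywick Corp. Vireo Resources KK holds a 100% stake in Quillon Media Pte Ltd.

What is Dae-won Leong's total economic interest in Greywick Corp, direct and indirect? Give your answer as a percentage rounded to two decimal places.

99.00%

Dae-won reaches Greywick along 3 paths.
Direct stake: 10% = 10%.
Via Meridian → Caldera: 100% × 100% × 15% = 15%.
Via Vireo: 100% × 74% = 74%.
Total: 10% + 15% + 74% = 99%.
Rounded: 99.00%.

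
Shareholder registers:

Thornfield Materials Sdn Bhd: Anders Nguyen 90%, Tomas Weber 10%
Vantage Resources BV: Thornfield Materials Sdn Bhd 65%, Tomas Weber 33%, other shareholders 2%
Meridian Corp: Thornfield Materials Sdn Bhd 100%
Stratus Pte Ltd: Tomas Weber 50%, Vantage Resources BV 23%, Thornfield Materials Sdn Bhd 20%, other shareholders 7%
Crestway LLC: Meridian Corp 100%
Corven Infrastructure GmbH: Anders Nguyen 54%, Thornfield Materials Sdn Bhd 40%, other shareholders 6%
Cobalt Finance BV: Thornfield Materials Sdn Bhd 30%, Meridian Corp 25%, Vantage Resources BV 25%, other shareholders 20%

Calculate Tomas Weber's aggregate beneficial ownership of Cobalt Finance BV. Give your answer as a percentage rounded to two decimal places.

15.38%

Tomas reaches Cobalt along 4 paths.
Via Thornfield: 10% × 30% = 3%.
Via Thornfield → Meridian: 10% × 100% × 25% = 2.5%.
Via Thornfield → Vantage: 10% × 65% × 25% = 1.625%.
Via Vantage: 33% × 25% = 8.25%.
Total: 3% + 2.5% + 1.625% + 8.25% = 15.375%.
Rounded: 15.38%.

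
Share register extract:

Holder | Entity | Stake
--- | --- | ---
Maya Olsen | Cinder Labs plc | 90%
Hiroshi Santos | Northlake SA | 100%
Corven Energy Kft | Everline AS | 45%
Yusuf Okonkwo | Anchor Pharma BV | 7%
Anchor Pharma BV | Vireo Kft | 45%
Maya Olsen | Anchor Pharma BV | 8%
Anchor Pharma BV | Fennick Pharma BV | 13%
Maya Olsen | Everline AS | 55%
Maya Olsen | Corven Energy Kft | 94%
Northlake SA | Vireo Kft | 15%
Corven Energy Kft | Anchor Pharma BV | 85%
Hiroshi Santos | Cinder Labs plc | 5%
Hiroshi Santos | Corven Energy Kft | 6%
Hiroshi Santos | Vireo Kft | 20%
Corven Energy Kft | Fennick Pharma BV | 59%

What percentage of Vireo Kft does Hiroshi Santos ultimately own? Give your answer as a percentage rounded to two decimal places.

37.30%

Hiroshi reaches Vireo along 3 paths.
Direct stake: 20% = 20%.
Via Northlake: 100% × 15% = 15%.
Via Corven → Anchor: 6% × 85% × 45% = 2.295%.
Total: 20% + 15% + 2.295% = 37.295%.
Rounded: 37.30%.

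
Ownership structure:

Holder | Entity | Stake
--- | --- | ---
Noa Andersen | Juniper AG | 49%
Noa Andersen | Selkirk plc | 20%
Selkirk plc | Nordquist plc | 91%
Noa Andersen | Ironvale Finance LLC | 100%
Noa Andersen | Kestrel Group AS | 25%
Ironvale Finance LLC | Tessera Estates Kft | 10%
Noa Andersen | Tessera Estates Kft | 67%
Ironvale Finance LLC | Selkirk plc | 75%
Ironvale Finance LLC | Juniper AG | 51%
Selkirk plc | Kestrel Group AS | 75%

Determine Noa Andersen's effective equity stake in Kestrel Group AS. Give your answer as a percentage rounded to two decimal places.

Noa reaches Kestrel along 3 paths.
Via Ironvale → Selkirk: 100% × 75% × 75% = 56.25%.
Via Selkirk: 20% × 75% = 15%.
Direct stake: 25% = 25%.
Total: 56.25% + 15% + 25% = 96.25%.

96.25%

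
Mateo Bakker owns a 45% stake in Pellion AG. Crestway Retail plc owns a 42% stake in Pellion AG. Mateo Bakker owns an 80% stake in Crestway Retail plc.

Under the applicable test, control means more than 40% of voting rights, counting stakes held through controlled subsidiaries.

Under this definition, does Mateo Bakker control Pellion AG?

Yes

Mateo holds 80% of Crestway, so Mateo controls Crestway.
Crestway and Mateo together hold 42% + 45% = 87% of Pellion, so Mateo controls Pellion.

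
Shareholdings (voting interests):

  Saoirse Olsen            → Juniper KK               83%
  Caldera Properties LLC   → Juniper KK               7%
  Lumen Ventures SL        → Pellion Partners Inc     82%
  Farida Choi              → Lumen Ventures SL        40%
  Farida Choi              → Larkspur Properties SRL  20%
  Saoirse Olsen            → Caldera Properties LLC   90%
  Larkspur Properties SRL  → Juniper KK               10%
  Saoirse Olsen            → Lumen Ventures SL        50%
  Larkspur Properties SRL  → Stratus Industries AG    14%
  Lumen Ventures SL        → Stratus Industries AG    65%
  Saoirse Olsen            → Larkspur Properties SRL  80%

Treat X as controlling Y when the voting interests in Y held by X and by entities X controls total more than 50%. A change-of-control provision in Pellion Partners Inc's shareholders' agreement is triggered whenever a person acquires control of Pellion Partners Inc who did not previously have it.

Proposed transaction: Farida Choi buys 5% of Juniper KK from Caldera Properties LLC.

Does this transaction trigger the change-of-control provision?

The purchase adds only to Farida's holdings (Caldera's stake shrinks), so Farida is the only person who could newly come to control Pellion.
Farida's largest direct stake is 40% in Lumen, which does not meet the threshold, so Farida controls no company.
Neither Farida nor any entity Farida controls holds any voting interest in Pellion.
So before the transaction, Farida does not control Pellion.
After the purchase, Farida holds 5% of Juniper directly, and Caldera's stake falls to 2%.
Farida's side now holds 5% of Juniper, not > 50%, so Farida still does not control Juniper.
After the transaction, neither Farida nor any entity Farida controls holds a voting interest in Pellion, so Farida still does not control it.
No new person acquires control, so the clause is not triggered.

No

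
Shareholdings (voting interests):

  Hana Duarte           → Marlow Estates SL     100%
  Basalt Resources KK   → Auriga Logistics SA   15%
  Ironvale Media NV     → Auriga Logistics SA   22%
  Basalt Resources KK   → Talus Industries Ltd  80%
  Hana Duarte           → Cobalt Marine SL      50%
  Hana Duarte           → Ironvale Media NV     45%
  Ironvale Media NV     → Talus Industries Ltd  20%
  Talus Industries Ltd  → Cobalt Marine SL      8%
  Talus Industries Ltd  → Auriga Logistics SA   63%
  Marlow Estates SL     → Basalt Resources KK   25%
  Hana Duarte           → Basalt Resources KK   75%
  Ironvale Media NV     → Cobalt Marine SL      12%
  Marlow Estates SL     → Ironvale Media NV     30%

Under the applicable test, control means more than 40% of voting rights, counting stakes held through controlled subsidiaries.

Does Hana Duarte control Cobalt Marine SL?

Yes

Hana holds 100% of Marlow, so Hana controls Marlow.
Marlow and Hana together hold 30% + 45% = 75% of Ironvale, so Hana controls Ironvale.
Hana and Marlow together hold 75% + 25% = 100% of Basalt, so Hana controls Basalt.
Ironvale and Basalt together hold 20% + 80% = 100% of Talus, so Hana controls Talus.
Ironvale and Talus and Hana together hold 12% + 8% + 50% = 70% of Cobalt, so Hana controls Cobalt.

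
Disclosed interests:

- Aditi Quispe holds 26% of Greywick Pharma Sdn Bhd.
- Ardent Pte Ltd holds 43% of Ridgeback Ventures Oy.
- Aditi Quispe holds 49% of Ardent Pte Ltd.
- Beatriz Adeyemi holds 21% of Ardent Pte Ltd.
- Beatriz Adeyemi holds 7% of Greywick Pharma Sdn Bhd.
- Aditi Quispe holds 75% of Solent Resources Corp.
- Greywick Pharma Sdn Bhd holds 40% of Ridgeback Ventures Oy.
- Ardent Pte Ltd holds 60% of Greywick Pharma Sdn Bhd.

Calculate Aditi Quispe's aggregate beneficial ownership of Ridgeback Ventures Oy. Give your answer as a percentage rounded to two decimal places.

Aditi reaches Ridgeback along 3 paths.
Via Greywick: 26% × 40% = 10.4%.
Via Ardent → Greywick: 49% × 60% × 40% = 11.76%.
Via Ardent: 49% × 43% = 21.07%.
Total: 10.4% + 11.76% + 21.07% = 43.23%.

43.23%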